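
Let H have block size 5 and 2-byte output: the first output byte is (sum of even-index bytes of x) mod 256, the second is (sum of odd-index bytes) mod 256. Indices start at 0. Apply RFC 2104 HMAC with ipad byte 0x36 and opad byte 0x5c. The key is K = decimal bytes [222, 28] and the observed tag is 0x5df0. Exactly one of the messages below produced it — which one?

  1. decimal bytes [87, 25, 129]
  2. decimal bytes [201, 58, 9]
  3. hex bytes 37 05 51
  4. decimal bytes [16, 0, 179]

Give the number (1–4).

4

Key decimal bytes [222, 28] = de 1c is 2 bytes ≤ B = 5; zero-pad to 5 bytes: K' = de 1c 00 00 00.
K' ⊕ ipad = e8 2a 36 36 36; K' ⊕ opad = 82 40 5c 5c 5c.
m1: inner = H(e8 2a 36 36 36 57 19 81) = 6d 38; tag = H(82 40 5c 5c 5c 6d 38) = 7209
m2: inner = H(e8 2a 36 36 36 c9 3a 09) = 8e 32; tag = H(82 40 5c 5c 5c 8e 32) = 6c2a
m3: inner = H(e8 2a 36 36 36 37 05 51) = 59 e8; tag = H(82 40 5c 5c 5c 59 e8) = 22f5
m4: inner = H(e8 2a 36 36 36 10 00 b3) = 54 23; tag = H(82 40 5c 5c 5c 54 23) = 5df0 ← matches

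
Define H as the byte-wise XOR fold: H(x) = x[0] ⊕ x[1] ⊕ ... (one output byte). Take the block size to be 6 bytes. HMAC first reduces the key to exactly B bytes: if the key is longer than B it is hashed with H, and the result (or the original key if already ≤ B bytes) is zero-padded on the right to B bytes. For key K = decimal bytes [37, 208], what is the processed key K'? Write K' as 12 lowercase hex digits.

25d000000000

Key decimal bytes [37, 208] = 25 d0 is 2 bytes ≤ B = 6; zero-pad to 6 bytes: K' = 25 d0 00 00 00 00.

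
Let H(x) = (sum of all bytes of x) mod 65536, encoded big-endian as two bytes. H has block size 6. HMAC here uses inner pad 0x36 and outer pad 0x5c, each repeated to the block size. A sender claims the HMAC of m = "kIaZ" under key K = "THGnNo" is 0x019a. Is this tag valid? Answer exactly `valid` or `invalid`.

valid

Key "THGnNo" = 54 48 47 6e 4e 6f is exactly B = 6 bytes: K' = 54 48 47 6e 4e 6f.
K' ⊕ ipad = 62 7e 71 58 78 59; K' ⊕ opad = 08 14 1b 32 12 33.
Inner hash: sum = 98+126+113+88+120+89+107+73+97+90 = 1001 → 03 e9.
Outer hash (recomputed tag): sum = 8+20+27+50+18+51+3+233 = 410 → 01 9a.
Recomputed tag = 019a; claimed = 019a → match.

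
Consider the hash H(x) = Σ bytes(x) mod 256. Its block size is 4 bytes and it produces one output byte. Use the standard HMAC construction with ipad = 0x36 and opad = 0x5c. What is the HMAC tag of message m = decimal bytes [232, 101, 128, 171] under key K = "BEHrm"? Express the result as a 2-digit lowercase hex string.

Key "BEHrm" = 42 45 48 72 6d is 5 bytes > B = 4, so hash it first: H(key) = ae, then zero-pad to 4 bytes: K' = ae 00 00 00.
K' ⊕ ipad = 98 36 36 36.  K' ⊕ opad = f2 5c 5c 5c.
Inner input = (K'⊕ipad) ∥ m = 98 36 36 36 ∥ e8 65 80 ab.
Inner hash: sum = 152+54+54+54+232+101+128+171 = 946; mod 256 = 178 → b2.
Outer input = (K'⊕opad) ∥ inner = f2 5c 5c 5c ∥ b2.
Outer hash (tag): sum = 242+92+92+92+178 = 696; mod 256 = 184 → b8.

b8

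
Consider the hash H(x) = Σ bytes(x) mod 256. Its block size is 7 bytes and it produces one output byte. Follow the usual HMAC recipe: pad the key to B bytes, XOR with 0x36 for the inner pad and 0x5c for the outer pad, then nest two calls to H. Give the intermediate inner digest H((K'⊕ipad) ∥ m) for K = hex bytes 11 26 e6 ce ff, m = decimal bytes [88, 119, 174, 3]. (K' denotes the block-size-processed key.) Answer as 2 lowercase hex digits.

Key hex bytes 11 26 e6 ce ff is 5 bytes ≤ B = 7; zero-pad to 7 bytes: K' = 11 26 e6 ce ff 00 00.
K' ⊕ ipad = 27 10 d0 f8 c9 36 36.
Inner input = 27 10 d0 f8 c9 36 36 ∥ 58 77 ae 03.
Inner hash: sum = 39+16+208+248+201+54+54+88+119+174+3 = 1204; mod 256 = 180 → b4.

b4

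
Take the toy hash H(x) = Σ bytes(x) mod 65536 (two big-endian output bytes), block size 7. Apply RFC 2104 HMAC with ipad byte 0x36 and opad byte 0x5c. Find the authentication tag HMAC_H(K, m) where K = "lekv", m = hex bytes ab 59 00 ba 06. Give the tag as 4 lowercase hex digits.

0291

Key "lekv" = 6c 65 6b 76 is 4 bytes ≤ B = 7; zero-pad to 7 bytes: K' = 6c 65 6b 76 00 00 00.
K' ⊕ ipad = 5a 53 5d 40 36 36 36.  K' ⊕ opad = 30 39 37 2a 5c 5c 5c.
Inner input = (K'⊕ipad) ∥ m = 5a 53 5d 40 36 36 36 ∥ ab 59 00 ba 06.
Inner hash: sum = 90+83+93+64+54+54+54+171+89+0+186+6 = 944 → 03 b0.
Outer input = (K'⊕opad) ∥ inner = 30 39 37 2a 5c 5c 5c ∥ 03 b0.
Outer hash (tag): sum = 48+57+55+42+92+92+92+3+176 = 657 → 02 91.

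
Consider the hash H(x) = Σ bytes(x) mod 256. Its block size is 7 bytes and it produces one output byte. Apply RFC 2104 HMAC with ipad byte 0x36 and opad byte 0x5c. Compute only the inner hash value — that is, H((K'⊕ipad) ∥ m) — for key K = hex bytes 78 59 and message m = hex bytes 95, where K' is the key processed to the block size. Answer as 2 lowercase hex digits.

Key hex bytes 78 59 is 2 bytes ≤ B = 7; zero-pad to 7 bytes: K' = 78 59 00 00 00 00 00.
K' ⊕ ipad = 4e 6f 36 36 36 36 36.
Inner input = 4e 6f 36 36 36 36 36 ∥ 95.
Inner hash: sum = 78+111+54+54+54+54+54+149 = 608; mod 256 = 96 → 60.

60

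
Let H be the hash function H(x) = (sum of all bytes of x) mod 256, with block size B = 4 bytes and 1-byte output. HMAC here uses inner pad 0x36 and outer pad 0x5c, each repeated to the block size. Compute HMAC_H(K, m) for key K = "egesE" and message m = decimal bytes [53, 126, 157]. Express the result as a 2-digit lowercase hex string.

Key "egesE" = 65 67 65 73 45 is 5 bytes > B = 4, so hash it first: H(key) = e9, then zero-pad to 4 bytes: K' = e9 00 00 00.
K' ⊕ ipad = df 36 36 36.  K' ⊕ opad = b5 5c 5c 5c.
Inner input = (K'⊕ipad) ∥ m = df 36 36 36 ∥ 35 7e 9d.
Inner hash: sum = 223+54+54+54+53+126+157 = 721; mod 256 = 209 → d1.
Outer input = (K'⊕opad) ∥ inner = b5 5c 5c 5c ∥ d1.
Outer hash (tag): sum = 181+92+92+92+209 = 666; mod 256 = 154 → 9a.

9a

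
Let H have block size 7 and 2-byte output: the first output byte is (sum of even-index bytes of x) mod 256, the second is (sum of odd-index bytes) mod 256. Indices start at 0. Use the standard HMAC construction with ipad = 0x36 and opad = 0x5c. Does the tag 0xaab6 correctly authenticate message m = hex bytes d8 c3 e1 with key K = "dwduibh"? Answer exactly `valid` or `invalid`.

Key "dwduibh" = 64 77 64 75 69 62 68 is exactly B = 7 bytes: K' = 64 77 64 75 69 62 68.
K' ⊕ ipad = 52 41 52 43 5f 54 5e; K' ⊕ opad = 38 2b 38 29 35 3e 34.
Inner hash: even-index sum = 548 mod 256 = 36; odd-index sum = 657 mod 256 = 145 → 24 91.
Outer hash (recomputed tag): even-index sum = 362 mod 256 = 106; odd-index sum = 182 mod 256 = 182 → 6a b6.
Recomputed tag = 6ab6; claimed = aab6 → mismatch.

invalid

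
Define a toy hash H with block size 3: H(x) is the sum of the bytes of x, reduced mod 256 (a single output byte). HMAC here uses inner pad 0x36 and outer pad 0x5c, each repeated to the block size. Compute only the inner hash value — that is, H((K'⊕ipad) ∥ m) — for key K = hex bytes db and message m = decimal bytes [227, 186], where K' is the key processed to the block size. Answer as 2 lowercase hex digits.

f6

Key hex bytes db is 1 byte ≤ B = 3; zero-pad to 3 bytes: K' = db 00 00.
K' ⊕ ipad = ed 36 36.
Inner input = ed 36 36 ∥ e3 ba.
Inner hash: sum = 237+54+54+227+186 = 758; mod 256 = 246 → f6.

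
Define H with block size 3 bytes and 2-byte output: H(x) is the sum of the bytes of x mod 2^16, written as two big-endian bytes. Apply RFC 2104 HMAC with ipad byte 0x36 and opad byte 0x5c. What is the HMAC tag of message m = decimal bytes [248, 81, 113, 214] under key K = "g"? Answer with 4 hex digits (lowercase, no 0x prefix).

0143

Key "g" = 67 is 1 byte ≤ B = 3; zero-pad to 3 bytes: K' = 67 00 00.
K' ⊕ ipad = 51 36 36.  K' ⊕ opad = 3b 5c 5c.
Inner input = (K'⊕ipad) ∥ m = 51 36 36 ∥ f8 51 71 d6.
Inner hash: sum = 81+54+54+248+81+113+214 = 845 → 03 4d.
Outer input = (K'⊕opad) ∥ inner = 3b 5c 5c ∥ 03 4d.
Outer hash (tag): sum = 59+92+92+3+77 = 323 → 01 43.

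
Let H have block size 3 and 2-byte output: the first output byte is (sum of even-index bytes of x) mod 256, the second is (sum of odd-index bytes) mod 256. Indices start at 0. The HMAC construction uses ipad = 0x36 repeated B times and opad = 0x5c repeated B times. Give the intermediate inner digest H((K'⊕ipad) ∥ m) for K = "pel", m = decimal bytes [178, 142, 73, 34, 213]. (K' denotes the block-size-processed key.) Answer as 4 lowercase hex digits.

5023

Key "pel" = 70 65 6c is exactly B = 3 bytes: K' = 70 65 6c.
K' ⊕ ipad = 46 53 5a.
Inner input = 46 53 5a ∥ b2 8e 49 22 d5.
Inner hash: even-index sum = 336 mod 256 = 80; odd-index sum = 547 mod 256 = 35 → 50 23.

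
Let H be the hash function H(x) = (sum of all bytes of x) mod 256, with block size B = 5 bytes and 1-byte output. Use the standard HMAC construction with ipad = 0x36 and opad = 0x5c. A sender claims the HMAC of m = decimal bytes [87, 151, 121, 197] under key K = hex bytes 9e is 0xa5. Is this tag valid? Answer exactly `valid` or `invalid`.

invalid

Key hex bytes 9e is 1 byte ≤ B = 5; zero-pad to 5 bytes: K' = 9e 00 00 00 00.
K' ⊕ ipad = a8 36 36 36 36; K' ⊕ opad = c2 5c 5c 5c 5c.
Inner hash: sum = 168+54+54+54+54+87+151+121+197 = 940; mod 256 = 172 → ac.
Outer hash (recomputed tag): sum = 194+92+92+92+92+172 = 734; mod 256 = 222 → de.
Recomputed tag = de; claimed = a5 → mismatch.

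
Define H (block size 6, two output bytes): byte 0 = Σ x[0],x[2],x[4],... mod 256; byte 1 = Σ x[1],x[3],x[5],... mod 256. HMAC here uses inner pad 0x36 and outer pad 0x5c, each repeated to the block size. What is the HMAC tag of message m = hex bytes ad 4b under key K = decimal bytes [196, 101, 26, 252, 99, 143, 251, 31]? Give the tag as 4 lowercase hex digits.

Key decimal bytes [196, 101, 26, 252, 99, 143, 251, 31] = c4 65 1a fc 63 8f fb 1f is 8 bytes > B = 6, so hash it first: H(key) = 3c 0f, then zero-pad to 6 bytes: K' = 3c 0f 00 00 00 00.
K' ⊕ ipad = 0a 39 36 36 36 36.  K' ⊕ opad = 60 53 5c 5c 5c 5c.
Inner input = (K'⊕ipad) ∥ m = 0a 39 36 36 36 36 ∥ ad 4b.
Inner hash: even-index sum = 291 mod 256 = 35; odd-index sum = 240 mod 256 = 240 → 23 f0.
Outer input = (K'⊕opad) ∥ inner = 60 53 5c 5c 5c 5c ∥ 23 f0.
Outer hash (tag): even-index sum = 315 mod 256 = 59; odd-index sum = 507 mod 256 = 251 → 3b fb.

3bfb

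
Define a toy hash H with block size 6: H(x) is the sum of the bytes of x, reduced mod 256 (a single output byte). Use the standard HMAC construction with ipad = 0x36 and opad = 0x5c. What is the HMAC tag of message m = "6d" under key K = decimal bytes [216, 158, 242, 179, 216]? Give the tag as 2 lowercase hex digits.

Key decimal bytes [216, 158, 242, 179, 216] = d8 9e f2 b3 d8 is 5 bytes ≤ B = 6; zero-pad to 6 bytes: K' = d8 9e f2 b3 d8 00.
K' ⊕ ipad = ee a8 c4 85 ee 36.  K' ⊕ opad = 84 c2 ae ef 84 5c.
Inner input = (K'⊕ipad) ∥ m = ee a8 c4 85 ee 36 ∥ 36 64.
Inner hash: sum = 238+168+196+133+238+54+54+100 = 1181; mod 256 = 157 → 9d.
Outer input = (K'⊕opad) ∥ inner = 84 c2 ae ef 84 5c ∥ 9d.
Outer hash (tag): sum = 132+194+174+239+132+92+157 = 1120; mod 256 = 96 → 60.

60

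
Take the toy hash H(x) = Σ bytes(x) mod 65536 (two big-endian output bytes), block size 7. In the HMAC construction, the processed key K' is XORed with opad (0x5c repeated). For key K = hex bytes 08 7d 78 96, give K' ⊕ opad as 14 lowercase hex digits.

542124ca5c5c5c

Key hex bytes 08 7d 78 96 is 4 bytes ≤ B = 7; zero-pad to 7 bytes: K' = 08 7d 78 96 00 00 00.
XOR each byte with 0x5c: 08⊕5c=54, 7d⊕5c=21, 78⊕5c=24, 96⊕5c=ca, 00⊕5c=5c, 00⊕5c=5c, 00⊕5c=5c.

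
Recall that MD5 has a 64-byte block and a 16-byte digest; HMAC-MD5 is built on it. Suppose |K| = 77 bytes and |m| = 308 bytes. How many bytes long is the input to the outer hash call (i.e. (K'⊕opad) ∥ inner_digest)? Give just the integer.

80

Key is 77 > 64 bytes, so it is hashed to 16 bytes then zero-padded to 64: |K'| = 64.
Outer input = (K'⊕opad) ∥ H(inner) → 64 + 16 = 80 bytes.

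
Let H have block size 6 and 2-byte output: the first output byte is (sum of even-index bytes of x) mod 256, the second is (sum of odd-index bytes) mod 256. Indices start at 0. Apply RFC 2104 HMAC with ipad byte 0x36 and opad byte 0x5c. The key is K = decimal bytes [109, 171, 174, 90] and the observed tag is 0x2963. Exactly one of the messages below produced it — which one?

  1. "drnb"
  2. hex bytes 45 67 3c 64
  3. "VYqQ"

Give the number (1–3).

2

Key decimal bytes [109, 171, 174, 90] = 6d ab ae 5a is 4 bytes ≤ B = 6; zero-pad to 6 bytes: K' = 6d ab ae 5a 00 00.
K' ⊕ ipad = 5b 9d 98 6c 36 36; K' ⊕ opad = 31 f7 f2 06 5c 5c.
m1: inner = H(5b 9d 98 6c 36 36 64 72 6e 62) = fb 13; tag = H(31 f7 f2 06 5c 5c fb 13) = 7a6c
m2: inner = H(5b 9d 98 6c 36 36 45 67 3c 64) = aa 0a; tag = H(31 f7 f2 06 5c 5c aa 0a) = 2963 ← matches
m3: inner = H(5b 9d 98 6c 36 36 56 59 71 51) = f0 e9; tag = H(31 f7 f2 06 5c 5c f0 e9) = 6f42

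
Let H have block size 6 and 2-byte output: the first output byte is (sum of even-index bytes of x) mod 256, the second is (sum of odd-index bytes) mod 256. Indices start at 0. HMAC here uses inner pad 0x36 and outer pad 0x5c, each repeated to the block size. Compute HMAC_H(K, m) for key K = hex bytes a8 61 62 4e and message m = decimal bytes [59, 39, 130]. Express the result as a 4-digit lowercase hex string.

73d7

Key hex bytes a8 61 62 4e is 4 bytes ≤ B = 6; zero-pad to 6 bytes: K' = a8 61 62 4e 00 00.
K' ⊕ ipad = 9e 57 54 78 36 36.  K' ⊕ opad = f4 3d 3e 12 5c 5c.
Inner input = (K'⊕ipad) ∥ m = 9e 57 54 78 36 36 ∥ 3b 27 82.
Inner hash: even-index sum = 485 mod 256 = 229; odd-index sum = 300 mod 256 = 44 → e5 2c.
Outer input = (K'⊕opad) ∥ inner = f4 3d 3e 12 5c 5c ∥ e5 2c.
Outer hash (tag): even-index sum = 627 mod 256 = 115; odd-index sum = 215 mod 256 = 215 → 73 d7.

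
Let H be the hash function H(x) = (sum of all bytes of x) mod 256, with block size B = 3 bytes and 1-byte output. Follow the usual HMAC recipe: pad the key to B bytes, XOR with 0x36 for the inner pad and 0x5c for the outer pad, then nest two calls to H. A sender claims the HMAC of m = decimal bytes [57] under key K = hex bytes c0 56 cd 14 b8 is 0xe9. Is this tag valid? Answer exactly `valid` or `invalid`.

Key hex bytes c0 56 cd 14 b8 is 5 bytes > B = 3, so hash it first: H(key) = af, then zero-pad to 3 bytes: K' = af 00 00.
K' ⊕ ipad = 99 36 36; K' ⊕ opad = f3 5c 5c.
Inner hash: sum = 153+54+54+57 = 318; mod 256 = 62 → 3e.
Outer hash (recomputed tag): sum = 243+92+92+62 = 489; mod 256 = 233 → e9.
Recomputed tag = e9; claimed = e9 → match.

valid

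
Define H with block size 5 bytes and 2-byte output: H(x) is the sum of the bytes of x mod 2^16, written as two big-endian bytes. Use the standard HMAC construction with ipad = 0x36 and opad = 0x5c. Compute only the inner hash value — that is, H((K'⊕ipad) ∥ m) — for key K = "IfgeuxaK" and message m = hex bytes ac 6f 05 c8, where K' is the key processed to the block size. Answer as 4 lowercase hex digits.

02e1

Key "IfgeuxaK" = 49 66 67 65 75 78 61 4b is 8 bytes > B = 5, so hash it first: H(key) = 03 14, then zero-pad to 5 bytes: K' = 03 14 00 00 00.
K' ⊕ ipad = 35 22 36 36 36.
Inner input = 35 22 36 36 36 ∥ ac 6f 05 c8.
Inner hash: sum = 53+34+54+54+54+172+111+5+200 = 737 → 02 e1.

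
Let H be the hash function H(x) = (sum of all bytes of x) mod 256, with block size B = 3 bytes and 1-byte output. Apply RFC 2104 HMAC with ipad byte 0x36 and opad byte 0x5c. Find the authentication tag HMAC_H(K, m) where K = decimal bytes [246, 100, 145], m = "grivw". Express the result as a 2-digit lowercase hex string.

Key decimal bytes [246, 100, 145] = f6 64 91 is exactly B = 3 bytes: K' = f6 64 91.
K' ⊕ ipad = c0 52 a7.  K' ⊕ opad = aa 38 cd.
Inner input = (K'⊕ipad) ∥ m = c0 52 a7 ∥ 67 72 69 76 77.
Inner hash: sum = 192+82+167+103+114+105+118+119 = 1000; mod 256 = 232 → e8.
Outer input = (K'⊕opad) ∥ inner = aa 38 cd ∥ e8.
Outer hash (tag): sum = 170+56+205+232 = 663; mod 256 = 151 → 97.

97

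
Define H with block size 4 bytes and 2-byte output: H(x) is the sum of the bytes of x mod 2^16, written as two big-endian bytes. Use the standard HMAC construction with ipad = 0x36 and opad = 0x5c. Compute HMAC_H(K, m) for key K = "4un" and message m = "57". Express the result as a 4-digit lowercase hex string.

Key "4un" = 34 75 6e is 3 bytes ≤ B = 4; zero-pad to 4 bytes: K' = 34 75 6e 00.
K' ⊕ ipad = 02 43 58 36.  K' ⊕ opad = 68 29 32 5c.
Inner input = (K'⊕ipad) ∥ m = 02 43 58 36 ∥ 35 37.
Inner hash: sum = 2+67+88+54+53+55 = 319 → 01 3f.
Outer input = (K'⊕opad) ∥ inner = 68 29 32 5c ∥ 01 3f.
Outer hash (tag): sum = 104+41+50+92+1+63 = 351 → 01 5f.

015f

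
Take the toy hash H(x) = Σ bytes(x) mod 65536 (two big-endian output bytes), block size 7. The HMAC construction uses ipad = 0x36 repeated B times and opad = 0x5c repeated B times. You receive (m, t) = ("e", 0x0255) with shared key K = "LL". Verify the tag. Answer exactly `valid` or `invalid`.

Key "LL" = 4c 4c is 2 bytes ≤ B = 7; zero-pad to 7 bytes: K' = 4c 4c 00 00 00 00 00.
K' ⊕ ipad = 7a 7a 36 36 36 36 36; K' ⊕ opad = 10 10 5c 5c 5c 5c 5c.
Inner hash: sum = 122+122+54+54+54+54+54+101 = 615 → 02 67.
Outer hash (recomputed tag): sum = 16+16+92+92+92+92+92+2+103 = 597 → 02 55.
Recomputed tag = 0255; claimed = 0255 → match.

valid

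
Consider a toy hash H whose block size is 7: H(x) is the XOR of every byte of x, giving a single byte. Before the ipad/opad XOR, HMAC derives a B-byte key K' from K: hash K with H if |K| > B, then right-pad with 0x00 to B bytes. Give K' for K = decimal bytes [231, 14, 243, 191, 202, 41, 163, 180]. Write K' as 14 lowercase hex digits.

|K| = 8 > B = 7, so first hash the key.
H(K): XOR e7⊕0e⊕f3⊕bf⊕ca⊕29⊕a3⊕b4 = 51.
Zero-pad H(K) = 51 to 7 bytes: K' = 51 00 00 00 00 00 00.

51000000000000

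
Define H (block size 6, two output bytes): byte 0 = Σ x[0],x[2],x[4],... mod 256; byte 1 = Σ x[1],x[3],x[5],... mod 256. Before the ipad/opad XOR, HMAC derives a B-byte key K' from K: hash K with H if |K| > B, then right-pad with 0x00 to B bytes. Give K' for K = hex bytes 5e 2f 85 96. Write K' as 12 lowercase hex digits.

5e2f85960000

Key hex bytes 5e 2f 85 96 is 4 bytes ≤ B = 6; zero-pad to 6 bytes: K' = 5e 2f 85 96 00 00.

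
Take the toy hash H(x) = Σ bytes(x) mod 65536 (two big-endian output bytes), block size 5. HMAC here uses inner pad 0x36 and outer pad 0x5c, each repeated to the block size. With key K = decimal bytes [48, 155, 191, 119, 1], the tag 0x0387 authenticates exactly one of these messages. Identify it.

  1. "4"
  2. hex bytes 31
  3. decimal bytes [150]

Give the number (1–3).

1

Key decimal bytes [48, 155, 191, 119, 1] = 30 9b bf 77 01 is exactly B = 5 bytes: K' = 30 9b bf 77 01.
K' ⊕ ipad = 06 ad 89 41 37; K' ⊕ opad = 6c c7 e3 2b 5d.
m1: inner = H(06 ad 89 41 37 34) = 01 e8; tag = H(6c c7 e3 2b 5d 01 e8) = 0387 ← matches
m2: inner = H(06 ad 89 41 37 31) = 01 e5; tag = H(6c c7 e3 2b 5d 01 e5) = 0384
m3: inner = H(06 ad 89 41 37 96) = 02 4a; tag = H(6c c7 e3 2b 5d 02 4a) = 02ea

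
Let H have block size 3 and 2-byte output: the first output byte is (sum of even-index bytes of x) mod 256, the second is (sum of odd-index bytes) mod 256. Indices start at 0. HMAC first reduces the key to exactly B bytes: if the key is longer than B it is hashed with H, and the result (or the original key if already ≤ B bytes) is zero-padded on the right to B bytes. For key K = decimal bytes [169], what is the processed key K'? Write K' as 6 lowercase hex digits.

a90000

Key decimal bytes [169] = a9 is 1 byte ≤ B = 3; zero-pad to 3 bytes: K' = a9 00 00.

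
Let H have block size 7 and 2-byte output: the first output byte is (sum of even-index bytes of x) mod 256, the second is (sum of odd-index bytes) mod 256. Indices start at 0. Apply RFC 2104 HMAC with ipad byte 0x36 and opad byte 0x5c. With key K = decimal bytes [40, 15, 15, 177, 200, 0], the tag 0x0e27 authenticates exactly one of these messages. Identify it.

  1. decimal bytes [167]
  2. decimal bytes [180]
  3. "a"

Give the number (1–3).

3

Key decimal bytes [40, 15, 15, 177, 200, 0] = 28 0f 0f b1 c8 00 is 6 bytes ≤ B = 7; zero-pad to 7 bytes: K' = 28 0f 0f b1 c8 00 00.
K' ⊕ ipad = 1e 39 39 87 fe 36 36; K' ⊕ opad = 74 53 53 ed 94 5c 5c.
m1: inner = H(1e 39 39 87 fe 36 36 a7) = 8b 9d; tag = H(74 53 53 ed 94 5c 5c 8b 9d) = 5427
m2: inner = H(1e 39 39 87 fe 36 36 b4) = 8b aa; tag = H(74 53 53 ed 94 5c 5c 8b aa) = 6127
m3: inner = H(1e 39 39 87 fe 36 36 61) = 8b 57; tag = H(74 53 53 ed 94 5c 5c 8b 57) = 0e27 ← matches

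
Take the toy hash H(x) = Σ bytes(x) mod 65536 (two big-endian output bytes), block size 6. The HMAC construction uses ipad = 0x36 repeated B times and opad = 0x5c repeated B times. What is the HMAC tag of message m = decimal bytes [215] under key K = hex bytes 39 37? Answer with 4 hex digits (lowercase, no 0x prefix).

0300

Key hex bytes 39 37 is 2 bytes ≤ B = 6; zero-pad to 6 bytes: K' = 39 37 00 00 00 00.
K' ⊕ ipad = 0f 01 36 36 36 36.  K' ⊕ opad = 65 6b 5c 5c 5c 5c.
Inner input = (K'⊕ipad) ∥ m = 0f 01 36 36 36 36 ∥ d7.
Inner hash: sum = 15+1+54+54+54+54+215 = 447 → 01 bf.
Outer input = (K'⊕opad) ∥ inner = 65 6b 5c 5c 5c 5c ∥ 01 bf.
Outer hash (tag): sum = 101+107+92+92+92+92+1+191 = 768 → 03 00.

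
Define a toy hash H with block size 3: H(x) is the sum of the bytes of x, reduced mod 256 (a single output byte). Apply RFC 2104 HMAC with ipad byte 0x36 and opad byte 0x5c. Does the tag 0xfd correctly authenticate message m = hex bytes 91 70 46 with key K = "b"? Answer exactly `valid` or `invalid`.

valid

Key "b" = 62 is 1 byte ≤ B = 3; zero-pad to 3 bytes: K' = 62 00 00.
K' ⊕ ipad = 54 36 36; K' ⊕ opad = 3e 5c 5c.
Inner hash: sum = 84+54+54+145+112+70 = 519; mod 256 = 7 → 07.
Outer hash (recomputed tag): sum = 62+92+92+7 = 253 → fd.
Recomputed tag = fd; claimed = fd → match.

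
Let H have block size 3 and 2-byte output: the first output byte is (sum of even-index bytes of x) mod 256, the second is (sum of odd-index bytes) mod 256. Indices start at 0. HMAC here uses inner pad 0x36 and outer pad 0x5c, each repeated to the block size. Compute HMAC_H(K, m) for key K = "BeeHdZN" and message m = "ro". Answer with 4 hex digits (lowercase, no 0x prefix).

Key "BeeHdZN" = 42 65 65 48 64 5a 4e is 7 bytes > B = 3, so hash it first: H(key) = 59 07, then zero-pad to 3 bytes: K' = 59 07 00.
K' ⊕ ipad = 6f 31 36.  K' ⊕ opad = 05 5b 5c.
Inner input = (K'⊕ipad) ∥ m = 6f 31 36 ∥ 72 6f.
Inner hash: even-index sum = 276 mod 256 = 20; odd-index sum = 163 mod 256 = 163 → 14 a3.
Outer input = (K'⊕opad) ∥ inner = 05 5b 5c ∥ 14 a3.
Outer hash (tag): even-index sum = 260 mod 256 = 4; odd-index sum = 111 mod 256 = 111 → 04 6f.

046f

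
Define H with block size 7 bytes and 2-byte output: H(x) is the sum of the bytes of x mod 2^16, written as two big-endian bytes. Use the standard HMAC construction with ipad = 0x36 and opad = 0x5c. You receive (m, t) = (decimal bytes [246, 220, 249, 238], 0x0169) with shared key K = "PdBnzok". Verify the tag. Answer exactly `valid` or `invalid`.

Key "PdBnzok" = 50 64 42 6e 7a 6f 6b is exactly B = 7 bytes: K' = 50 64 42 6e 7a 6f 6b.
K' ⊕ ipad = 66 52 74 58 4c 59 5d; K' ⊕ opad = 0c 38 1e 32 26 33 37.
Inner hash: sum = 102+82+116+88+76+89+93+246+220+249+238 = 1599 → 06 3f.
Outer hash (recomputed tag): sum = 12+56+30+50+38+51+55+6+63 = 361 → 01 69.
Recomputed tag = 0169; claimed = 0169 → match.

valid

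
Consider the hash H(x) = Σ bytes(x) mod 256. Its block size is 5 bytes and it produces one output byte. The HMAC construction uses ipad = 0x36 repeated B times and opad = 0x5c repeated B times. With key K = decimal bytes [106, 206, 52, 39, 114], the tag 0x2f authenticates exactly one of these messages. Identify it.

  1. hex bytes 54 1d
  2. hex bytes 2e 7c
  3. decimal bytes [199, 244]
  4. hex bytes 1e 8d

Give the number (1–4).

4

Key decimal bytes [106, 206, 52, 39, 114] = 6a ce 34 27 72 is exactly B = 5 bytes: K' = 6a ce 34 27 72.
K' ⊕ ipad = 5c f8 02 11 44; K' ⊕ opad = 36 92 68 7b 2e.
m1: inner = H(5c f8 02 11 44 54 1d) = 1c; tag = H(36 92 68 7b 2e 1c) = f5
m2: inner = H(5c f8 02 11 44 2e 7c) = 55; tag = H(36 92 68 7b 2e 55) = 2e
m3: inner = H(5c f8 02 11 44 c7 f4) = 66; tag = H(36 92 68 7b 2e 66) = 3f
m4: inner = H(5c f8 02 11 44 1e 8d) = 56; tag = H(36 92 68 7b 2e 56) = 2f ← matches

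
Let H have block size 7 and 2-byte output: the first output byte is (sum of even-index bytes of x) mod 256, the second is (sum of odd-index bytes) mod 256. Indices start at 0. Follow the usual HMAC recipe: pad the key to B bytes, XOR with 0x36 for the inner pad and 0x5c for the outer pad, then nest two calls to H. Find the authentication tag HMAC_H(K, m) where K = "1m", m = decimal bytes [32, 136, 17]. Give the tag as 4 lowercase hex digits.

791a

Key "1m" = 31 6d is 2 bytes ≤ B = 7; zero-pad to 7 bytes: K' = 31 6d 00 00 00 00 00.
K' ⊕ ipad = 07 5b 36 36 36 36 36.  K' ⊕ opad = 6d 31 5c 5c 5c 5c 5c.
Inner input = (K'⊕ipad) ∥ m = 07 5b 36 36 36 36 36 ∥ 20 88 11.
Inner hash: even-index sum = 305 mod 256 = 49; odd-index sum = 248 mod 256 = 248 → 31 f8.
Outer input = (K'⊕opad) ∥ inner = 6d 31 5c 5c 5c 5c 5c ∥ 31 f8.
Outer hash (tag): even-index sum = 633 mod 256 = 121; odd-index sum = 282 mod 256 = 26 → 79 1a.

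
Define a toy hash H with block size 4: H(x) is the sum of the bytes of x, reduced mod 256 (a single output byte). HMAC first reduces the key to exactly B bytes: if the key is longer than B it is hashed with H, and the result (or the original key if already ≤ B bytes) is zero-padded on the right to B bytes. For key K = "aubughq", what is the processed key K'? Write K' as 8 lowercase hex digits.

|K| = 7 > B = 4, so first hash the key.
H(K): sum = 97+117+98+117+103+104+113 = 749; mod 256 = 237 → ed.
Zero-pad H(K) = ed to 4 bytes: K' = ed 00 00 00.

ed000000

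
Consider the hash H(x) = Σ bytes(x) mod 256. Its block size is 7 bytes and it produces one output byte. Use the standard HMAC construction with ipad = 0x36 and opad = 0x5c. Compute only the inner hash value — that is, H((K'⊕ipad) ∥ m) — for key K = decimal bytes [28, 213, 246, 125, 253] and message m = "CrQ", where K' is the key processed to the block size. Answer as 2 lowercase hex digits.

Key decimal bytes [28, 213, 246, 125, 253] = 1c d5 f6 7d fd is 5 bytes ≤ B = 7; zero-pad to 7 bytes: K' = 1c d5 f6 7d fd 00 00.
K' ⊕ ipad = 2a e3 c0 4b cb 36 36.
Inner input = 2a e3 c0 4b cb 36 36 ∥ 43 72 51.
Inner hash: sum = 42+227+192+75+203+54+54+67+114+81 = 1109; mod 256 = 85 → 55.

55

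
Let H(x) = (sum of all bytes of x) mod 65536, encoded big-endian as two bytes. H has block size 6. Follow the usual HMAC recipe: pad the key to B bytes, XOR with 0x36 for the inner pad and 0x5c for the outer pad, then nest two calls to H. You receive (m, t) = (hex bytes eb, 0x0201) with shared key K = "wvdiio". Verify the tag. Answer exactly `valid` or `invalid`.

valid

Key "wvdiio" = 77 76 64 69 69 6f is exactly B = 6 bytes: K' = 77 76 64 69 69 6f.
K' ⊕ ipad = 41 40 52 5f 5f 59; K' ⊕ opad = 2b 2a 38 35 35 33.
Inner hash: sum = 65+64+82+95+95+89+235 = 725 → 02 d5.
Outer hash (recomputed tag): sum = 43+42+56+53+53+51+2+213 = 513 → 02 01.
Recomputed tag = 0201; claimed = 0201 → match.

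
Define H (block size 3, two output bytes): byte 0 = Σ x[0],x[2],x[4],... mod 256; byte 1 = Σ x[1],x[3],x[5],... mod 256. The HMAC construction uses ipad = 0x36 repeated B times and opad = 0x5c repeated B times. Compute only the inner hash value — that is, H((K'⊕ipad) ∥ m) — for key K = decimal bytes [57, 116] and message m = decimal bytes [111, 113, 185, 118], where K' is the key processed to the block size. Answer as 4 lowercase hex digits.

2c6a

Key decimal bytes [57, 116] = 39 74 is 2 bytes ≤ B = 3; zero-pad to 3 bytes: K' = 39 74 00.
K' ⊕ ipad = 0f 42 36.
Inner input = 0f 42 36 ∥ 6f 71 b9 76.
Inner hash: even-index sum = 300 mod 256 = 44; odd-index sum = 362 mod 256 = 106 → 2c 6a.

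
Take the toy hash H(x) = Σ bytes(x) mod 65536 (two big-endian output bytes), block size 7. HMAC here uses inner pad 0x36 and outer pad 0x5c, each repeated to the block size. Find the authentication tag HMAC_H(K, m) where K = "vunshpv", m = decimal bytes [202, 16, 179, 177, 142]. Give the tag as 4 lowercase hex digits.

0212

Key "vunshpv" = 76 75 6e 73 68 70 76 is exactly B = 7 bytes: K' = 76 75 6e 73 68 70 76.
K' ⊕ ipad = 40 43 58 45 5e 46 40.  K' ⊕ opad = 2a 29 32 2f 34 2c 2a.
Inner input = (K'⊕ipad) ∥ m = 40 43 58 45 5e 46 40 ∥ ca 10 b3 b1 8e.
Inner hash: sum = 64+67+88+69+94+70+64+202+16+179+177+142 = 1232 → 04 d0.
Outer input = (K'⊕opad) ∥ inner = 2a 29 32 2f 34 2c 2a ∥ 04 d0.
Outer hash (tag): sum = 42+41+50+47+52+44+42+4+208 = 530 → 02 12.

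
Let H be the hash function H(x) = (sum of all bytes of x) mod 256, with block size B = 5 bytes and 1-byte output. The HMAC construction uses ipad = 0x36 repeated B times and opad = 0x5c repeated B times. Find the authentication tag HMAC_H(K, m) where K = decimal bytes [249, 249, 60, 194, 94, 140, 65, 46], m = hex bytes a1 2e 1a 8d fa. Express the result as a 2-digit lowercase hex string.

4c

Key decimal bytes [249, 249, 60, 194, 94, 140, 65, 46] = f9 f9 3c c2 5e 8c 41 2e is 8 bytes > B = 5, so hash it first: H(key) = 49, then zero-pad to 5 bytes: K' = 49 00 00 00 00.
K' ⊕ ipad = 7f 36 36 36 36.  K' ⊕ opad = 15 5c 5c 5c 5c.
Inner input = (K'⊕ipad) ∥ m = 7f 36 36 36 36 ∥ a1 2e 1a 8d fa.
Inner hash: sum = 127+54+54+54+54+161+46+26+141+250 = 967; mod 256 = 199 → c7.
Outer input = (K'⊕opad) ∥ inner = 15 5c 5c 5c 5c ∥ c7.
Outer hash (tag): sum = 21+92+92+92+92+199 = 588; mod 256 = 76 → 4c.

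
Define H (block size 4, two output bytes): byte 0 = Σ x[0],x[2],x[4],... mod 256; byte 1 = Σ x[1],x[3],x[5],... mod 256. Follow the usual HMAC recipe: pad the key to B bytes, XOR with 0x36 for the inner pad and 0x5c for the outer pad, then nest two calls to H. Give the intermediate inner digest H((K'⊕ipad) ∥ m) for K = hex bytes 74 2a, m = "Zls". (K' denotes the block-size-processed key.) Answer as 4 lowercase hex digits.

45be

Key hex bytes 74 2a is 2 bytes ≤ B = 4; zero-pad to 4 bytes: K' = 74 2a 00 00.
K' ⊕ ipad = 42 1c 36 36.
Inner input = 42 1c 36 36 ∥ 5a 6c 73.
Inner hash: even-index sum = 325 mod 256 = 69; odd-index sum = 190 mod 256 = 190 → 45 be.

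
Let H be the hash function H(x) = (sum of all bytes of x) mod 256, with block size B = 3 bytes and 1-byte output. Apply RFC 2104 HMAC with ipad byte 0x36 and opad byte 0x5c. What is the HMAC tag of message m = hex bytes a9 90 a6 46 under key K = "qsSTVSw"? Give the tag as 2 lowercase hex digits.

dd

Key "qsSTVSw" = 71 73 53 54 56 53 77 is 7 bytes > B = 3, so hash it first: H(key) = ab, then zero-pad to 3 bytes: K' = ab 00 00.
K' ⊕ ipad = 9d 36 36.  K' ⊕ opad = f7 5c 5c.
Inner input = (K'⊕ipad) ∥ m = 9d 36 36 ∥ a9 90 a6 46.
Inner hash: sum = 157+54+54+169+144+166+70 = 814; mod 256 = 46 → 2e.
Outer input = (K'⊕opad) ∥ inner = f7 5c 5c ∥ 2e.
Outer hash (tag): sum = 247+92+92+46 = 477; mod 256 = 221 → dd.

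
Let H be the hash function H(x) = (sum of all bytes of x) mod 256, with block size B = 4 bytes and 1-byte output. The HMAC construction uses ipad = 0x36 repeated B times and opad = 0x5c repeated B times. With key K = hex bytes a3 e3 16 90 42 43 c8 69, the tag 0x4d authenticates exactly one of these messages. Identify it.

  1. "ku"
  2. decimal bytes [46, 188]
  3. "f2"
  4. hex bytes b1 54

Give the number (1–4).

4

Key hex bytes a3 e3 16 90 42 43 c8 69 is 8 bytes > B = 4, so hash it first: H(key) = e2, then zero-pad to 4 bytes: K' = e2 00 00 00.
K' ⊕ ipad = d4 36 36 36; K' ⊕ opad = be 5c 5c 5c.
m1: inner = H(d4 36 36 36 6b 75) = 56; tag = H(be 5c 5c 5c 56) = 28
m2: inner = H(d4 36 36 36 2e bc) = 60; tag = H(be 5c 5c 5c 60) = 32
m3: inner = H(d4 36 36 36 66 32) = 0e; tag = H(be 5c 5c 5c 0e) = e0
m4: inner = H(d4 36 36 36 b1 54) = 7b; tag = H(be 5c 5c 5c 7b) = 4d ← matches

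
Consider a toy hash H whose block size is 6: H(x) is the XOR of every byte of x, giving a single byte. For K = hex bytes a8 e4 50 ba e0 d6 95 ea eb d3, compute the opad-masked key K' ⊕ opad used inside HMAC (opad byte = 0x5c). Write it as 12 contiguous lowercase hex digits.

8b5c5c5c5c5c

Key hex bytes a8 e4 50 ba e0 d6 95 ea eb d3 is 10 bytes > B = 6, so hash it first: H(key) = d7, then zero-pad to 6 bytes: K' = d7 00 00 00 00 00.
XOR each byte with 0x5c: d7⊕5c=8b, 00⊕5c=5c, 00⊕5c=5c, 00⊕5c=5c, 00⊕5c=5c, 00⊕5c=5c.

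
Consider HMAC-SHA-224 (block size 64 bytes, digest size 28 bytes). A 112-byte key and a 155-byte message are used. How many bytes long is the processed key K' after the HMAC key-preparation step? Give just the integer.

64

Key is 112 > 64 bytes, so it is hashed to 28 bytes then zero-padded to 64: |K'| = 64.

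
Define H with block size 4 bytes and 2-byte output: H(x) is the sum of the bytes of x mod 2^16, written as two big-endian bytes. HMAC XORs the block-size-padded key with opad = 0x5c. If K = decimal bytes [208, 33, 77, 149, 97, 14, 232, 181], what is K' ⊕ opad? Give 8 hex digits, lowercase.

5f835c5c

Key decimal bytes [208, 33, 77, 149, 97, 14, 232, 181] = d0 21 4d 95 61 0e e8 b5 is 8 bytes > B = 4, so hash it first: H(key) = 03 df, then zero-pad to 4 bytes: K' = 03 df 00 00.
XOR each byte with 0x5c: 03⊕5c=5f, df⊕5c=83, 00⊕5c=5c, 00⊕5c=5c.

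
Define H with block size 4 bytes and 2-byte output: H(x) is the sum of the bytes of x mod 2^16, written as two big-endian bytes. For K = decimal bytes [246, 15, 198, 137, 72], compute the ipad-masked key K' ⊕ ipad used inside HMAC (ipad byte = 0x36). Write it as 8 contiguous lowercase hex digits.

34aa3636

Key decimal bytes [246, 15, 198, 137, 72] = f6 0f c6 89 48 is 5 bytes > B = 4, so hash it first: H(key) = 02 9c, then zero-pad to 4 bytes: K' = 02 9c 00 00.
XOR each byte with 0x36: 02⊕36=34, 9c⊕36=aa, 00⊕36=36, 00⊕36=36.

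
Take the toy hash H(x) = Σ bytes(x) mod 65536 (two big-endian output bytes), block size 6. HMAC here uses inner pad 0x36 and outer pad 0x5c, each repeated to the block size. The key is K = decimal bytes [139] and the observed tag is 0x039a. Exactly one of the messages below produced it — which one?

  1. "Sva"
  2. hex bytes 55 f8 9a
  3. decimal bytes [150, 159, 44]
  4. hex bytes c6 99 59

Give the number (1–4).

1

Key decimal bytes [139] = 8b is 1 byte ≤ B = 6; zero-pad to 6 bytes: K' = 8b 00 00 00 00 00.
K' ⊕ ipad = bd 36 36 36 36 36; K' ⊕ opad = d7 5c 5c 5c 5c 5c.
m1: inner = H(bd 36 36 36 36 36 53 76 61) = 02 f5; tag = H(d7 5c 5c 5c 5c 5c 02 f5) = 039a ← matches
m2: inner = H(bd 36 36 36 36 36 55 f8 9a) = 03 b2; tag = H(d7 5c 5c 5c 5c 5c 03 b2) = 0358
m3: inner = H(bd 36 36 36 36 36 96 9f 2c) = 03 2c; tag = H(d7 5c 5c 5c 5c 5c 03 2c) = 02d2
m4: inner = H(bd 36 36 36 36 36 c6 99 59) = 03 83; tag = H(d7 5c 5c 5c 5c 5c 03 83) = 0329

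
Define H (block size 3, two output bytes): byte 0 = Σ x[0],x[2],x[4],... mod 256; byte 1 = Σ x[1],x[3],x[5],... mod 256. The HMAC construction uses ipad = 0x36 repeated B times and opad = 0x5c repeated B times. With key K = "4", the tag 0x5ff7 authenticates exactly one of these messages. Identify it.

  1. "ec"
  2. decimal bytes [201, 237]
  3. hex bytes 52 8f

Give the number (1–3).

Key "4" = 34 is 1 byte ≤ B = 3; zero-pad to 3 bytes: K' = 34 00 00.
K' ⊕ ipad = 02 36 36; K' ⊕ opad = 68 5c 5c.
m1: inner = H(02 36 36 65 63) = 9b 9b; tag = H(68 5c 5c 9b 9b) = 5ff7 ← matches
m2: inner = H(02 36 36 c9 ed) = 25 ff; tag = H(68 5c 5c 25 ff) = c381
m3: inner = H(02 36 36 52 8f) = c7 88; tag = H(68 5c 5c c7 88) = 4c23

1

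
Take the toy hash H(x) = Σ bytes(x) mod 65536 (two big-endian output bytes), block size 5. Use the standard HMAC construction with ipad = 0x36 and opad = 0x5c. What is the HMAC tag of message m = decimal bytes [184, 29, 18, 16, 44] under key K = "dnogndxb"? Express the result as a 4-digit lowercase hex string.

01d9

Key "dnogndxb" = 64 6e 6f 67 6e 64 78 62 is 8 bytes > B = 5, so hash it first: H(key) = 03 54, then zero-pad to 5 bytes: K' = 03 54 00 00 00.
K' ⊕ ipad = 35 62 36 36 36.  K' ⊕ opad = 5f 08 5c 5c 5c.
Inner input = (K'⊕ipad) ∥ m = 35 62 36 36 36 ∥ b8 1d 12 10 2c.
Inner hash: sum = 53+98+54+54+54+184+29+18+16+44 = 604 → 02 5c.
Outer input = (K'⊕opad) ∥ inner = 5f 08 5c 5c 5c ∥ 02 5c.
Outer hash (tag): sum = 95+8+92+92+92+2+92 = 473 → 01 d9.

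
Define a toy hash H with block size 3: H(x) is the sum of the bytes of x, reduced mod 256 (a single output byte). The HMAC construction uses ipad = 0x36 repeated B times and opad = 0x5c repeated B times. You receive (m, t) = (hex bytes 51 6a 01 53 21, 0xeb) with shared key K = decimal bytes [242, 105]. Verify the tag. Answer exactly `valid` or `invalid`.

Key decimal bytes [242, 105] = f2 69 is 2 bytes ≤ B = 3; zero-pad to 3 bytes: K' = f2 69 00.
K' ⊕ ipad = c4 5f 36; K' ⊕ opad = ae 35 5c.
Inner hash: sum = 196+95+54+81+106+1+83+33 = 649; mod 256 = 137 → 89.
Outer hash (recomputed tag): sum = 174+53+92+137 = 456; mod 256 = 200 → c8.
Recomputed tag = c8; claimed = eb → mismatch.

invalid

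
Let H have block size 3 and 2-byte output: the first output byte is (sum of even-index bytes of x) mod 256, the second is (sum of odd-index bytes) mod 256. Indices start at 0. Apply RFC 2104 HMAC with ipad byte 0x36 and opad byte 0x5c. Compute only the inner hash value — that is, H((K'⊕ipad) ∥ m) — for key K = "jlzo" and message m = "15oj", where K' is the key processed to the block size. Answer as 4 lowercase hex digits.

Key "jlzo" = 6a 6c 7a 6f is 4 bytes > B = 3, so hash it first: H(key) = e4 db, then zero-pad to 3 bytes: K' = e4 db 00.
K' ⊕ ipad = d2 ed 36.
Inner input = d2 ed 36 ∥ 31 35 6f 6a.
Inner hash: even-index sum = 423 mod 256 = 167; odd-index sum = 397 mod 256 = 141 → a7 8d.

a78d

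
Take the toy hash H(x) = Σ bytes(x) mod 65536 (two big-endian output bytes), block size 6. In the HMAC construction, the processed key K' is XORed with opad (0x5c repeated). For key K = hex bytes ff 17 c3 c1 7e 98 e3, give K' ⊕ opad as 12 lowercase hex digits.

58cf5c5c5c5c

Key hex bytes ff 17 c3 c1 7e 98 e3 is 7 bytes > B = 6, so hash it first: H(key) = 04 93, then zero-pad to 6 bytes: K' = 04 93 00 00 00 00.
XOR each byte with 0x5c: 04⊕5c=58, 93⊕5c=cf, 00⊕5c=5c, 00⊕5c=5c, 00⊕5c=5c, 00⊕5c=5c.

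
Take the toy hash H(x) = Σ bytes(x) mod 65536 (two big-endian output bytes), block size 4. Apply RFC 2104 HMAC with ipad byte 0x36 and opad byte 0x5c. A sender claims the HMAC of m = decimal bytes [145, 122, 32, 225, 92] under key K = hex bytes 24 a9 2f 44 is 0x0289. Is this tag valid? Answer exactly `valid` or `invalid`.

Key hex bytes 24 a9 2f 44 is exactly B = 4 bytes: K' = 24 a9 2f 44.
K' ⊕ ipad = 12 9f 19 72; K' ⊕ opad = 78 f5 73 18.
Inner hash: sum = 18+159+25+114+145+122+32+225+92 = 932 → 03 a4.
Outer hash (recomputed tag): sum = 120+245+115+24+3+164 = 671 → 02 9f.
Recomputed tag = 029f; claimed = 0289 → mismatch.

invalid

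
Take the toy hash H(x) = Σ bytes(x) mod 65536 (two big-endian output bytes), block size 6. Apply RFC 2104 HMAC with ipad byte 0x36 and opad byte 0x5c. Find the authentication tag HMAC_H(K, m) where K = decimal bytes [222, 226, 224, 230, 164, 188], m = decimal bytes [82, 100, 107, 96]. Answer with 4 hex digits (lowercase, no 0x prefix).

Key decimal bytes [222, 226, 224, 230, 164, 188] = de e2 e0 e6 a4 bc is exactly B = 6 bytes: K' = de e2 e0 e6 a4 bc.
K' ⊕ ipad = e8 d4 d6 d0 92 8a.  K' ⊕ opad = 82 be bc ba f8 e0.
Inner input = (K'⊕ipad) ∥ m = e8 d4 d6 d0 92 8a ∥ 52 64 6b 60.
Inner hash: sum = 232+212+214+208+146+138+82+100+107+96 = 1535 → 05 ff.
Outer input = (K'⊕opad) ∥ inner = 82 be bc ba f8 e0 ∥ 05 ff.
Outer hash (tag): sum = 130+190+188+186+248+224+5+255 = 1426 → 05 92.

0592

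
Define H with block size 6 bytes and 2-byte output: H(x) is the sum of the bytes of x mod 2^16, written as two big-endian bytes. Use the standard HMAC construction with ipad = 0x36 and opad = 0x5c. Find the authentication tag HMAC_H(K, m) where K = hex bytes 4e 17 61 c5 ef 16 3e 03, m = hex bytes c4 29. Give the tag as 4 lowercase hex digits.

033d

Key hex bytes 4e 17 61 c5 ef 16 3e 03 is 8 bytes > B = 6, so hash it first: H(key) = 02 d1, then zero-pad to 6 bytes: K' = 02 d1 00 00 00 00.
K' ⊕ ipad = 34 e7 36 36 36 36.  K' ⊕ opad = 5e 8d 5c 5c 5c 5c.
Inner input = (K'⊕ipad) ∥ m = 34 e7 36 36 36 36 ∥ c4 29.
Inner hash: sum = 52+231+54+54+54+54+196+41 = 736 → 02 e0.
Outer input = (K'⊕opad) ∥ inner = 5e 8d 5c 5c 5c 5c ∥ 02 e0.
Outer hash (tag): sum = 94+141+92+92+92+92+2+224 = 829 → 03 3d.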